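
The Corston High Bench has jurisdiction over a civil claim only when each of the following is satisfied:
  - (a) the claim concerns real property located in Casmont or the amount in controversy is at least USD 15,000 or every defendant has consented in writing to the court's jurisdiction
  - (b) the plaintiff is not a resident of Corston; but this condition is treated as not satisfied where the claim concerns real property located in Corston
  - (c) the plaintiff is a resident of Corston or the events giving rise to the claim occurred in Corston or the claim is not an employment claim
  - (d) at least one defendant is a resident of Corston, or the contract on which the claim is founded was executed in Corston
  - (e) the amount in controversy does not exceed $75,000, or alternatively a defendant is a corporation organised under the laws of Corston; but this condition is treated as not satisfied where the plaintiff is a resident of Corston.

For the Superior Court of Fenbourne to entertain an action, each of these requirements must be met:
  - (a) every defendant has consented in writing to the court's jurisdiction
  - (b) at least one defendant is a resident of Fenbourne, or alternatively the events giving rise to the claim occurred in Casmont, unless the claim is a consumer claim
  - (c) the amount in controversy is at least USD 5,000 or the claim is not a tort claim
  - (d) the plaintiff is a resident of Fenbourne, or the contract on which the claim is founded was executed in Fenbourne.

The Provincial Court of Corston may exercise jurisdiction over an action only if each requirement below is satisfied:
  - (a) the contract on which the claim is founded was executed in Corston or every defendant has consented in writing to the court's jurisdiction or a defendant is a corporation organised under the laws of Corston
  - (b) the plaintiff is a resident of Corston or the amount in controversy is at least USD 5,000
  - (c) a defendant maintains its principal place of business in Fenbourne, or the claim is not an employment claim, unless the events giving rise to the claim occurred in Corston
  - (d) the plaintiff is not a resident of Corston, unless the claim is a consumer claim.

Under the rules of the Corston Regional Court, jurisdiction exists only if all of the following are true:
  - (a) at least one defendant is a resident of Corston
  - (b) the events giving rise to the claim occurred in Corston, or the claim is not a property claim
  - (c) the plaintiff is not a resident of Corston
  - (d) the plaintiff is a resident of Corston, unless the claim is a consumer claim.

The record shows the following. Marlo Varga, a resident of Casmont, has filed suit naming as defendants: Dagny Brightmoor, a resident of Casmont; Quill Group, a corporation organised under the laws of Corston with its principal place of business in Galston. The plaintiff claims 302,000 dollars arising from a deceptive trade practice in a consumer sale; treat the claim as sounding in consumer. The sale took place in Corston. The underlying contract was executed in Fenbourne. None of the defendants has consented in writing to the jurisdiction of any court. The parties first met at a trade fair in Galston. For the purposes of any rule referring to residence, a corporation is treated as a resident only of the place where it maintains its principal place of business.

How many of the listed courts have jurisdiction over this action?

1

The Corston High Bench:
  (a) The amount in controversy is 302,000 dollars, which meets the USD 15,000 floor, which satisfies one of the alternatives. Condition met.
  (b) The plaintiff resides in Casmont, which is not Corston. The exception is not triggered, since the claim does not concern real property. Met.
  (c) The operative events occurred in Corston, so one alternative holds. Met.
  (d) No defendant resides in Corston (they reside in Casmont, Galston); the contract was executed in Fenbourne, not Corston — no alternative holds. Not satisfied.
  (e) Quill Group is organised under the laws of Corston, which satisfies one of the alternatives. The carve-out does not apply: the plaintiff resides in Casmont, not Corston. Met.
  → Not every requirement is met — no jurisdiction.
The Superior Court of Fenbourne:
  (a) No such written consent has been filed. Condition not met.
  (b) No defendant resides in Fenbourne (they reside in Casmont, Galston); the operative events occurred in Corston, not Casmont — no alternative holds. But the claim is a consumer claim, and the 'unless' clause therefore excuses the requirement. Satisfied.
  (c) The amount in controversy is USD 302,000, which meets the USD 5,000 floor, so one alternative holds. Satisfied.
  (d) The contract was executed in Fenbourne — that alternative is enough. Satisfied.
  → No jurisdiction.
The Provincial Court of Corston:
  (a) Quill Group is organised under the laws of Corston, so one alternative holds. Condition met.
  (b) The amount in controversy is USD 302,000, which meets the $5,000 floor, so this disjunct is met. Condition met.
  (c) The claim is a consumer claim, not an employment claim, which satisfies one of the alternatives. Met.
  (d) The plaintiff resides in Casmont, which is not Corston. Condition met.
  → The court has jurisdiction.
The Corston Regional Court:
  (a) No defendant resides in Corston (they reside in Casmont, Galston). Condition not met.
  (b) The operative events occurred in Corston, so one alternative holds. Satisfied.
  (c) The plaintiff resides in Casmont, which is not Corston. Condition met.
  (d) The plaintiff resides in Casmont, not Corston. However, the claim is a consumer claim, so the 'unless' proviso supplies this condition. Satisfied.
  → At least one condition fails; no jurisdiction.
Courts with jurisdiction: the Provincial Court of Corston — 1 in total.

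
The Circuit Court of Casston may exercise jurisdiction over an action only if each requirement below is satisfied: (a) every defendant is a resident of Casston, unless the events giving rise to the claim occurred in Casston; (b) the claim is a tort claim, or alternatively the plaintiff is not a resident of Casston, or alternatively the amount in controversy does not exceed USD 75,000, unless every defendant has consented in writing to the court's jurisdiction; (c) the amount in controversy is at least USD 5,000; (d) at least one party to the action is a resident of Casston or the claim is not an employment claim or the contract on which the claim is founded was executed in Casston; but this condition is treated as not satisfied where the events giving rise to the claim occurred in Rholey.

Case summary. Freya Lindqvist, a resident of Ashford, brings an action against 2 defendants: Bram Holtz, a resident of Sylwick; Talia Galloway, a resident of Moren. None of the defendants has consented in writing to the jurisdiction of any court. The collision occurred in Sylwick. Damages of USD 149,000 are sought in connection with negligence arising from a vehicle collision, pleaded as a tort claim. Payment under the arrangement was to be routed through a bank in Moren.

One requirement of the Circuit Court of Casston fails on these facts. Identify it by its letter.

(a)

The Circuit Court of Casston:
  (a) The defendants reside as follows — Bram Holtz in Sylwick, Talia Galloway in Moren — not all in Casston. Nor does the 'unless' clause help: the operative events occurred in Sylwick, not Casston. Not met.
  (b) The claim is a tort claim, so this disjunct is met. Satisfied.
  (c) The amount in controversy is 149,000 dollars, which meets the $5,000 floor. Satisfied.
  (d) The claim is a tort claim, not an employment claim — that alternative is enough. The carve-out does not apply: the operative events occurred in Sylwick, not Rholey. Condition met.
Only condition (a) fails.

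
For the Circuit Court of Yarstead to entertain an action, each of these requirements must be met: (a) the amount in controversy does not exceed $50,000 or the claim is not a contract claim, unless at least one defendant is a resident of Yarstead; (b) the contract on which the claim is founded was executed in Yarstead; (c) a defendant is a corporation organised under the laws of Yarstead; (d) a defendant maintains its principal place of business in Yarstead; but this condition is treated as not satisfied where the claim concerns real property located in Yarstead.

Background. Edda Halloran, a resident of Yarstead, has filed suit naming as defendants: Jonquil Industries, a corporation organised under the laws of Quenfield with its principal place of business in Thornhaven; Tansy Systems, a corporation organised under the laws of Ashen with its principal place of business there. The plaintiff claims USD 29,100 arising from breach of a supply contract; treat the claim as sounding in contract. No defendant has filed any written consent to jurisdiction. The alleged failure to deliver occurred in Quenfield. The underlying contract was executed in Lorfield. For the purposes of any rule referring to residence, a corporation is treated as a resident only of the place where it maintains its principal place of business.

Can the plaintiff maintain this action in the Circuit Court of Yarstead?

The Circuit Court of Yarstead:
  (a) The amount in controversy is $29,100, within the USD 50,000 ceiling — that alternative is enough. Condition met.
  (b) The contract was executed in Lorfield, not Yarstead. Condition not met.
  (c) The corporate defendant(s) are organised in Ashen, Quenfield, not Yarstead. Not satisfied.
  (d) The corporate defendant(s) have their principal place of business in Ashen, Thornhaven, not Yarstead. Not met.
  → No jurisdiction.

No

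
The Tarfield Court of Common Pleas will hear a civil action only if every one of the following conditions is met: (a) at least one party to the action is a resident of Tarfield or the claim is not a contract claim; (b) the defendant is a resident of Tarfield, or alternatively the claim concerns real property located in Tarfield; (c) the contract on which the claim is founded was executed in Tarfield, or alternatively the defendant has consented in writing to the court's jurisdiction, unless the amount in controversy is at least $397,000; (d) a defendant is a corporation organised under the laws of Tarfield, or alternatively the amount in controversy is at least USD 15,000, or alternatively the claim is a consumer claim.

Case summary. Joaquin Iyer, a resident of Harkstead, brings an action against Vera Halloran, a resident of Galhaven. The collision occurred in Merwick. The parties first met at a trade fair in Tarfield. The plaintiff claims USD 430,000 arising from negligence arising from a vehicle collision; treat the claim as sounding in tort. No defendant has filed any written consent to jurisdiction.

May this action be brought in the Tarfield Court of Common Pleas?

No

The Tarfield Court of Common Pleas:
  (a) The claim is a tort claim, not a contract claim, which satisfies one of the alternatives. Met.
  (b) The defendant resides in Galhaven, not Tarfield; the claim does not concern real property — none of the alternatives is met. Not met.
  (c) No contract (and hence no place of execution) is alleged; no such written consent has been filed — no alternative holds. However, the amount in controversy is $430,000, which meets the 397,000 dollars floor, so the 'unless' proviso supplies this condition. Condition met.
  (d) The amount in controversy is USD 430,000, which meets the $15,000 floor, so one alternative holds. Satisfied.
  → At least one condition fails; no jurisdiction.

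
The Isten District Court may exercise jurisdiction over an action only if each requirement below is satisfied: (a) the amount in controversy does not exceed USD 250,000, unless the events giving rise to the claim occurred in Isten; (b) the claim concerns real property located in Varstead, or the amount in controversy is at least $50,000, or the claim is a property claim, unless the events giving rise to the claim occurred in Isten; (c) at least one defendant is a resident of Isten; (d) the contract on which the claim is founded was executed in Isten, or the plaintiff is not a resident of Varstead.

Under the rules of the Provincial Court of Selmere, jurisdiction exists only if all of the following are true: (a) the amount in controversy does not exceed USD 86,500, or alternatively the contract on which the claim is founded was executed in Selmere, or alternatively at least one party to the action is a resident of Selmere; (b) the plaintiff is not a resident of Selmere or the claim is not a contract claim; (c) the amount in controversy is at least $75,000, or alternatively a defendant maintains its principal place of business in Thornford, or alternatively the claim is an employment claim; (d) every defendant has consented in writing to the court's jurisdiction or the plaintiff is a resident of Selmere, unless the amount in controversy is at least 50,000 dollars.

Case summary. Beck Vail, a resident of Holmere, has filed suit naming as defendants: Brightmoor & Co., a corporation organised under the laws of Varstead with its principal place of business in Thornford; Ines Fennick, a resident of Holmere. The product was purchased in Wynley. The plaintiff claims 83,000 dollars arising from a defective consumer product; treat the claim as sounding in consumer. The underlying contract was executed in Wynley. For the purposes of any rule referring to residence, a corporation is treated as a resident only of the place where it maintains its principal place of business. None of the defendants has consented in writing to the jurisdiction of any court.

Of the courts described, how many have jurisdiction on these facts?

The Isten District Court:
  (a) The amount in controversy is 83,000 dollars, within the USD 250,000 ceiling. Condition met.
  (b) The amount in controversy is 83,000 dollars, which meets the 50,000 dollars floor, so this disjunct is met. Satisfied.
  (c) No defendant resides in Isten (they reside in Thornford, Holmere). Not met.
  (d) The plaintiff resides in Holmere, which is not Varstead, so one alternative holds. Satisfied.
  → The court lacks jurisdiction.
The Provincial Court of Selmere:
  (a) The amount in controversy is USD 83,000, within the $86,500 ceiling, so one alternative holds. Condition met.
  (b) The plaintiff resides in Holmere, which is not Selmere, so one alternative holds. Satisfied.
  (c) The amount in controversy is USD 83,000, which meets the $75,000 floor, so one alternative holds. Condition met.
  (d) No such written consent has been filed; the plaintiff resides in Holmere, not Selmere — none of the alternatives is met. However, the amount in controversy is $83,000, which meets the 50,000 dollars floor, so the 'unless' proviso supplies this condition. Condition met.
  → The court has jurisdiction.
Courts with jurisdiction: the Provincial Court of Selmere — 1 in total.

1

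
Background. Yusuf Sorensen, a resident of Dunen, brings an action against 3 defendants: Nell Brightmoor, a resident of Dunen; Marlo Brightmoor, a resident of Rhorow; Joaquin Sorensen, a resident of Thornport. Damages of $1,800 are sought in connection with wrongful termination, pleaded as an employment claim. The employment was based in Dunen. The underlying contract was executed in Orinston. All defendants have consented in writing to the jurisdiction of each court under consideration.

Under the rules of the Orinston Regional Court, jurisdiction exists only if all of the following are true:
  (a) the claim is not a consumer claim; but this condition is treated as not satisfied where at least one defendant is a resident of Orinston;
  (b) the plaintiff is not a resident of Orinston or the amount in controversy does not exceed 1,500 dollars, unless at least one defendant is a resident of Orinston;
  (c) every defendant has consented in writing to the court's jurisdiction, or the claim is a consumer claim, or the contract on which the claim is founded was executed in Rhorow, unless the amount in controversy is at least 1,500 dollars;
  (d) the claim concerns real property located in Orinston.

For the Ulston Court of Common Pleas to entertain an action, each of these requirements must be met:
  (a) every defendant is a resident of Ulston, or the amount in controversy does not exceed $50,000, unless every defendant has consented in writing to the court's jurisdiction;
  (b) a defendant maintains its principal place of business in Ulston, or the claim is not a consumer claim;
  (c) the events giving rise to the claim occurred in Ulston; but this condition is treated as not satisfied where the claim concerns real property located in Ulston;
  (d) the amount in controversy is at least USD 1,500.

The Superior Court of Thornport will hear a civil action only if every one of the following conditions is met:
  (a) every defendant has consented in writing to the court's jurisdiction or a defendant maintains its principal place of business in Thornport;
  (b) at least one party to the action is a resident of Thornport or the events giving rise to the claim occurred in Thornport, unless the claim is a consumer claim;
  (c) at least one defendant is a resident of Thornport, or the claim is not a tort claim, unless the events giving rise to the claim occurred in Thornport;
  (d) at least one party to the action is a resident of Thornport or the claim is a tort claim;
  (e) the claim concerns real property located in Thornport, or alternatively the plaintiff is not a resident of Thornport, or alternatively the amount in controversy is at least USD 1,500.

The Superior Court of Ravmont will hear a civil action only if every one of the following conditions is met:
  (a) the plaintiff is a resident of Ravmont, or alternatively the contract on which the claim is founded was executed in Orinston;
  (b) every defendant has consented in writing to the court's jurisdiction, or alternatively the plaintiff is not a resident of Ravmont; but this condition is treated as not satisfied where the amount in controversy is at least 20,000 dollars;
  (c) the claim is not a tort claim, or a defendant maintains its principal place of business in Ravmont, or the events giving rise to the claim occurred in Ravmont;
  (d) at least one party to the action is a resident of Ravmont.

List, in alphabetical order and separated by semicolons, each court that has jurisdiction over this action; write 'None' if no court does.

The Orinston Regional Court:
  (a) The claim is an employment claim, not a consumer claim. The exception is not triggered, since no defendant resides in Orinston (they reside in Dunen, Rhorow, Thornport). Condition met.
  (b) The plaintiff resides in Dunen, which is not Orinston, so this disjunct is met. Met.
  (c) Every defendant has filed written consent, so one alternative holds. Met.
  (d) The claim does not concern real property. Fails.
  → The court lacks jurisdiction.
The Ulston Court of Common Pleas:
  (a) The amount in controversy is USD 1,800, within the $50,000 ceiling — that alternative is enough. Met.
  (b) The claim is an employment claim, not a consumer claim, which satisfies one of the alternatives. Condition met.
  (c) The operative events occurred in Dunen, not Ulston. Fails.
  (d) The amount in controversy is USD 1,800, which meets the $1,500 floor. Satisfied.
  → At least one condition fails; no jurisdiction.
The Superior Court of Thornport:
  (a) Every defendant has filed written consent — that alternative is enough. Condition met.
  (b) Joaquin Sorensen resides in Thornport, which satisfies one of the alternatives. Condition met.
  (c) Joaquin Sorensen resides in Thornport — that alternative is enough. Satisfied.
  (d) Joaquin Sorensen resides in Thornport, which satisfies one of the alternatives. Condition met.
  (e) The plaintiff resides in Dunen, which is not Thornport, so one alternative holds. Condition met.
  → The court has jurisdiction.
The Superior Court of Ravmont:
  (a) The contract was executed in Orinston, so one alternative holds. Condition met.
  (b) Every defendant has filed written consent, so one alternative holds. The exception is not triggered, since the amount in controversy is 1,800 dollars, below the USD 20,000 floor. Met.
  (c) The claim is an employment claim, not a tort claim, which satisfies one of the alternatives. Condition met.
  (d) No party resides in Ravmont. Condition not met.
  → No jurisdiction.

the Superior Court of Thornport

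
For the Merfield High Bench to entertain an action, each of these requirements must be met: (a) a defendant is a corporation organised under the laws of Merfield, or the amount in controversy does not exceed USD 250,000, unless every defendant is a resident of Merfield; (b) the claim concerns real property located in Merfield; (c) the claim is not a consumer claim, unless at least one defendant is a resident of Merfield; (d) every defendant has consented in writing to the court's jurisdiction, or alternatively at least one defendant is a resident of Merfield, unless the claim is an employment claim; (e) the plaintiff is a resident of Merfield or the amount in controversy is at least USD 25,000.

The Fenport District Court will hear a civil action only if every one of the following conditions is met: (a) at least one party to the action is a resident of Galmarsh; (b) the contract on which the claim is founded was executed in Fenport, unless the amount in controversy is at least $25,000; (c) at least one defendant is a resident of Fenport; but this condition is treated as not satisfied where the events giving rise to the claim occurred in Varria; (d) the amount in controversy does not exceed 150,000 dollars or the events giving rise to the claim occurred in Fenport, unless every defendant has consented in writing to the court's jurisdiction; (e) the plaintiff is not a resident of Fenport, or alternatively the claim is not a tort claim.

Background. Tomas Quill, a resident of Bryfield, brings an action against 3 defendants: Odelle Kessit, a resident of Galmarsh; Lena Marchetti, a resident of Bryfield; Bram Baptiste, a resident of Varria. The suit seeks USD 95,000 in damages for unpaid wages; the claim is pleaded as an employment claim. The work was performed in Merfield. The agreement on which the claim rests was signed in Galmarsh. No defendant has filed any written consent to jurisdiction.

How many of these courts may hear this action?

0

The Merfield High Bench:
  (a) The amount in controversy is $95,000, within the USD 250,000 ceiling, so one alternative holds. Met.
  (b) The claim does not concern real property. Not satisfied.
  (c) The claim is an employment claim, not a consumer claim. Condition met.
  (d) No such written consent has been filed; no defendant resides in Merfield (they reside in Galmarsh, Bryfield, Varria) — none of the alternatives is met. However, the claim is an employment claim, so the 'unless' proviso supplies this condition. Met.
  (e) The amount in controversy is 95,000 dollars, which meets the USD 25,000 floor, which satisfies one of the alternatives. Satisfied.
  → No jurisdiction.
The Fenport District Court:
  (a) Odelle Kessit resides in Galmarsh. Condition met.
  (b) The contract was executed in Galmarsh, not Fenport. The proviso rescues it, though: the amount in controversy is USD 95,000, which meets the 25,000 dollars floor. Condition met.
  (c) No defendant resides in Fenport (they reside in Galmarsh, Bryfield, Varria). Fails.
  (d) The amount in controversy is USD 95,000, within the USD 150,000 ceiling, so this disjunct is met. Met.
  (e) The plaintiff resides in Bryfield, which is not Fenport, so this disjunct is met. Condition met.
  → Not every requirement is met — no jurisdiction.
No court satisfies all of its conditions.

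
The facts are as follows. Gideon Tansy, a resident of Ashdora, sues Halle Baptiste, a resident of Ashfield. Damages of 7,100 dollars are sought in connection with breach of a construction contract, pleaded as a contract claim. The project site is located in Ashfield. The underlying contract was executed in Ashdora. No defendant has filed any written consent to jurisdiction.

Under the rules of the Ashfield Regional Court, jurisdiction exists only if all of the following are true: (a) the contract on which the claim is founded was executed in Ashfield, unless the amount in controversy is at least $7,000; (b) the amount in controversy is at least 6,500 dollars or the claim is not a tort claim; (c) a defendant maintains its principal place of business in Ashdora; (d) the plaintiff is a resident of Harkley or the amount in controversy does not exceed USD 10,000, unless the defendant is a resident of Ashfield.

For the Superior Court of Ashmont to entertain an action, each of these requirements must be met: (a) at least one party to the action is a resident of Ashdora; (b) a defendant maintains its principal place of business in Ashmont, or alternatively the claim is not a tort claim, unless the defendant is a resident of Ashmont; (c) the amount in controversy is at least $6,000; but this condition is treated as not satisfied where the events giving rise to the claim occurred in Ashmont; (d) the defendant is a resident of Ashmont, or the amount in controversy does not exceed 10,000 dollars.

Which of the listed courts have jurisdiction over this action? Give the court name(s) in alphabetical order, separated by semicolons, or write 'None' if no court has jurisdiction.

The Ashfield Regional Court:
  (a) The contract was executed in Ashdora, not Ashfield. However, the amount in controversy is USD 7,100, which meets the 7,000 dollars floor, so the 'unless' proviso supplies this condition. Condition met.
  (b) The amount in controversy is $7,100, which meets the USD 6,500 floor, so one alternative holds. Satisfied.
  (c) No defendant is a corporation. Not satisfied.
  (d) The amount in controversy is USD 7,100, within the $10,000 ceiling — that alternative is enough. Met.
  → Not every requirement is met — no jurisdiction.
The Superior Court of Ashmont:
  (a) Gideon Tansy resides in Ashdora. Satisfied.
  (b) The claim is a contract claim, not a tort claim, so one alternative holds. Satisfied.
  (c) The amount in controversy is USD 7,100, which meets the USD 6,000 floor. The carve-out does not apply: the operative events occurred in Ashfield, not Ashmont. Satisfied.
  (d) The amount in controversy is $7,100, within the 10,000 dollars ceiling, which satisfies one of the alternatives. Condition met.
  → The court has jurisdiction.

the Superior Court of Ashmont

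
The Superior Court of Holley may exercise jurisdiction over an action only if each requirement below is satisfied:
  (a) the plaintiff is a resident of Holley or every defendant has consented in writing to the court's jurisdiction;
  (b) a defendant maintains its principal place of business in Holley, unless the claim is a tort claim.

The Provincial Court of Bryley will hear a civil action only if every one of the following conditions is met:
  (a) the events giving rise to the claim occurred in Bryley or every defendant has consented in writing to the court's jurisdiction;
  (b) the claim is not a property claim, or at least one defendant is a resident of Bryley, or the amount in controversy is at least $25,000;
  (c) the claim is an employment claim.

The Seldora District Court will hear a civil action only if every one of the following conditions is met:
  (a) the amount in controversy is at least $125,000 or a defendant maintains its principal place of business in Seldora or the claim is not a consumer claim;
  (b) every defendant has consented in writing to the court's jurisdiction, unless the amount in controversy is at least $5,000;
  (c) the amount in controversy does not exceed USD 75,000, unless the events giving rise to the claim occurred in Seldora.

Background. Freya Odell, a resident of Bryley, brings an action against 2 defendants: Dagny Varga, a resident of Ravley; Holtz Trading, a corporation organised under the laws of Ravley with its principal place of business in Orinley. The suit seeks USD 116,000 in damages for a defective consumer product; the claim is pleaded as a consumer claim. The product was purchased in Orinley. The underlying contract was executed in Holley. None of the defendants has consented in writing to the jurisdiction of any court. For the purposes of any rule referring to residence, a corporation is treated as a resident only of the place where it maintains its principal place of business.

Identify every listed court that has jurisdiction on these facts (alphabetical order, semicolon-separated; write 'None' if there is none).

None

The Superior Court of Holley:
  (a) The plaintiff resides in Bryley, not Holley; no such written consent has been filed — none of the alternatives is met. Condition not met.
  (b) The corporate defendant(s) have their principal place of business in Orinley, not Holley. And the claim is a consumer claim, not a tort claim, so the proviso does not save it. Condition not met.
  → No jurisdiction.
The Provincial Court of Bryley:
  (a) The operative events occurred in Orinley, not Bryley; no such written consent has been filed — no alternative holds. Fails.
  (b) The claim is a consumer claim, not a property claim, so one alternative holds. Met.
  (c) The claim is a consumer claim, not an employment claim. Not satisfied.
  → No jurisdiction.
The Seldora District Court:
  (a) The amount in controversy is USD 116,000, below the $125,000 floor; the corporate defendant(s) have their principal place of business in Orinley, not Seldora; the claim is a consumer claim — none of the alternatives is met. Not satisfied.
  (b) No such written consent has been filed. But the amount in controversy is 116,000 dollars, which meets the 5,000 dollars floor, and the 'unless' clause therefore excuses the requirement. Met.
  (c) The amount in controversy is $116,000, above the $75,000 ceiling. The proviso offers no rescue either, since the operative events occurred in Orinley, not Seldora. Condition not met.
  → At least one condition fails; no jurisdiction.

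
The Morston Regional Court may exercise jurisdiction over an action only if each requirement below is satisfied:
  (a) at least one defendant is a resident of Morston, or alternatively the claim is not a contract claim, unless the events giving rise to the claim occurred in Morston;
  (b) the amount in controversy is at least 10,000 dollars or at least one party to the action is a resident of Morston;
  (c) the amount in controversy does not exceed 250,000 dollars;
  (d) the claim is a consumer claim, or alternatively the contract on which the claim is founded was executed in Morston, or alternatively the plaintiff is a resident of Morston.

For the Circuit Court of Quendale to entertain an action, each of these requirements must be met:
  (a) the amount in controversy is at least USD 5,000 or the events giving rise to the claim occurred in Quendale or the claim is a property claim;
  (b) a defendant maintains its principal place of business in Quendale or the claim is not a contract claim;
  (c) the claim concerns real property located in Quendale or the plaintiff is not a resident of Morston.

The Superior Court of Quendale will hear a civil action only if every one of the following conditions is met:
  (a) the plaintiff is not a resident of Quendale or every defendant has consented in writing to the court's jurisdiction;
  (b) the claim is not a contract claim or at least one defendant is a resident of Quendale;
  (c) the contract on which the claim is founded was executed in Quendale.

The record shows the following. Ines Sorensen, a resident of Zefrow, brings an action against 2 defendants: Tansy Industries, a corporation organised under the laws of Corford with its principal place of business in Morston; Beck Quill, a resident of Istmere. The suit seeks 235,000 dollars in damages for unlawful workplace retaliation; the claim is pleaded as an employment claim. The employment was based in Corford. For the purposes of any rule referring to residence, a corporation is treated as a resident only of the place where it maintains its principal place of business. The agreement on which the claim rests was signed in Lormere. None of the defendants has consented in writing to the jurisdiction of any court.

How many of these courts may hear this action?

The Morston Regional Court:
  (a) Tansy Industries resides in Morston, so this disjunct is met. Met.
  (b) The amount in controversy is USD 235,000, which meets the $10,000 floor, which satisfies one of the alternatives. Satisfied.
  (c) The amount in controversy is USD 235,000, within the USD 250,000 ceiling. Satisfied.
  (d) The claim is an employment claim, not a consumer claim; the contract was executed in Lormere, not Morston; the plaintiff resides in Zefrow, not Morston — every alternative fails. Not satisfied.
  → Not every requirement is met — no jurisdiction.
The Circuit Court of Quendale:
  (a) The amount in controversy is 235,000 dollars, which meets the 5,000 dollars floor, so one alternative holds. Met.
  (b) The claim is an employment claim, not a contract claim, so this disjunct is met. Met.
  (c) The plaintiff resides in Zefrow, which is not Morston, which satisfies one of the alternatives. Satisfied.
  → All conditions met; jurisdiction exists.
The Superior Court of Quendale:
  (a) The plaintiff resides in Zefrow, which is not Quendale — that alternative is enough. Condition met.
  (b) The claim is an employment claim, not a contract claim, so this disjunct is met. Met.
  (c) The contract was executed in Lormere, not Quendale. Fails.
  → Not every requirement is met — no jurisdiction.
Courts with jurisdiction: the Circuit Court of Quendale — 1 in total.

1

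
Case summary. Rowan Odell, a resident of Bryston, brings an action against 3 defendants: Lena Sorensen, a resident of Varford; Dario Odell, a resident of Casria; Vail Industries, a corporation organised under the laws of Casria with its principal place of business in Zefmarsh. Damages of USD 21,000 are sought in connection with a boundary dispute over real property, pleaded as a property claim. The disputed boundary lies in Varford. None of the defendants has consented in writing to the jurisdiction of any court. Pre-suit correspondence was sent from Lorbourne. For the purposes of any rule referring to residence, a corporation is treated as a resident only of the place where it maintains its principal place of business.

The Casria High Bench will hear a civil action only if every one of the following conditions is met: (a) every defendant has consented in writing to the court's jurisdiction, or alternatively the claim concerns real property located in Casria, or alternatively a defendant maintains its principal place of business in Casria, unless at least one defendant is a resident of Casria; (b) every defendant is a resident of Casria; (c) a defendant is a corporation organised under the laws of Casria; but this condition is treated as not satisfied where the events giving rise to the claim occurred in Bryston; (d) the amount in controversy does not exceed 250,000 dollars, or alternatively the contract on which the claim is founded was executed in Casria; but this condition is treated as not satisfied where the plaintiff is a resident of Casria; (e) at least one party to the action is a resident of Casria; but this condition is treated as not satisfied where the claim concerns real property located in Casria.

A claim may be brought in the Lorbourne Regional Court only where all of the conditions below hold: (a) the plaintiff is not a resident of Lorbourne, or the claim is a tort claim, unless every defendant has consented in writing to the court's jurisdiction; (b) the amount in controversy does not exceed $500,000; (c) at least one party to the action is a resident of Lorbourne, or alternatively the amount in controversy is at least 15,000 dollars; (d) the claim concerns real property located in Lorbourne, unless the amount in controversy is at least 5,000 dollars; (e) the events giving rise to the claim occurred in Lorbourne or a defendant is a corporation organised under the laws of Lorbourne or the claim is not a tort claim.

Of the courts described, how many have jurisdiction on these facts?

The Casria High Bench:
  (a) No such written consent has been filed; the property lies in Varford, not Casria; the corporate defendant(s) have their principal place of business in Zefmarsh, not Casria — no alternative holds. But Dario Odell resides in Casria, and the 'unless' clause therefore excuses the requirement. Condition met.
  (b) The defendants reside as follows — Lena Sorensen in Varford, Dario Odell in Casria, Vail Industries in Zefmarsh — not all in Casria. Condition not met.
  (c) Vail Industries is organised under the laws of Casria. The carve-out does not apply: the operative events occurred in Varford, not Bryston. Condition met.
  (d) The amount in controversy is USD 21,000, within the 250,000 dollars ceiling, which satisfies one of the alternatives. And the carve-out is inapplicable — the plaintiff resides in Bryston, not Casria. Met.
  (e) Dario Odell resides in Casria. The exception is not triggered, since the property lies in Varford, not Casria. Met.
  → The court lacks jurisdiction.
The Lorbourne Regional Court:
  (a) The plaintiff resides in Bryston, which is not Lorbourne, so one alternative holds. Condition met.
  (b) The amount in controversy is $21,000, within the 500,000 dollars ceiling. Satisfied.
  (c) The amount in controversy is $21,000, which meets the $15,000 floor, which satisfies one of the alternatives. Met.
  (d) The property lies in Varford, not Lorbourne. However, the amount in controversy is USD 21,000, which meets the USD 5,000 floor, so the 'unless' proviso supplies this condition. Condition met.
  (e) The claim is a property claim, not a tort claim, so this disjunct is met. Met.
  → Every requirement is satisfied — jurisdiction.
Courts with jurisdiction: the Lorbourne Regional Court — 1 in total.

1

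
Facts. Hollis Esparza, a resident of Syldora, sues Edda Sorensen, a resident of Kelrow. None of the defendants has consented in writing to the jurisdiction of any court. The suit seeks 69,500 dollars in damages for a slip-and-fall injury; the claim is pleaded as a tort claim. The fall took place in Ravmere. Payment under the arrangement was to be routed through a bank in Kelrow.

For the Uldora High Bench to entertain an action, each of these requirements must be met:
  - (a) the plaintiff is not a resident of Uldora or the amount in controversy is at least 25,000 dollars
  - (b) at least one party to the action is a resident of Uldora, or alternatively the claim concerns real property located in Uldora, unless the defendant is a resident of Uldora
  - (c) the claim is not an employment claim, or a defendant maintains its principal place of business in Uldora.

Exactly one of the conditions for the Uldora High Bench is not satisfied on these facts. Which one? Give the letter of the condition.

(b)

The Uldora High Bench:
  (a) The plaintiff resides in Syldora, which is not Uldora, which satisfies one of the alternatives. Satisfied.
  (b) No party resides in Uldora; the claim does not concern real property — every alternative fails. Nor does the 'unless' clause help: the defendant resides in Kelrow, not Uldora. Not met.
  (c) The claim is a tort claim, not an employment claim — that alternative is enough. Satisfied.
Only condition (b) fails.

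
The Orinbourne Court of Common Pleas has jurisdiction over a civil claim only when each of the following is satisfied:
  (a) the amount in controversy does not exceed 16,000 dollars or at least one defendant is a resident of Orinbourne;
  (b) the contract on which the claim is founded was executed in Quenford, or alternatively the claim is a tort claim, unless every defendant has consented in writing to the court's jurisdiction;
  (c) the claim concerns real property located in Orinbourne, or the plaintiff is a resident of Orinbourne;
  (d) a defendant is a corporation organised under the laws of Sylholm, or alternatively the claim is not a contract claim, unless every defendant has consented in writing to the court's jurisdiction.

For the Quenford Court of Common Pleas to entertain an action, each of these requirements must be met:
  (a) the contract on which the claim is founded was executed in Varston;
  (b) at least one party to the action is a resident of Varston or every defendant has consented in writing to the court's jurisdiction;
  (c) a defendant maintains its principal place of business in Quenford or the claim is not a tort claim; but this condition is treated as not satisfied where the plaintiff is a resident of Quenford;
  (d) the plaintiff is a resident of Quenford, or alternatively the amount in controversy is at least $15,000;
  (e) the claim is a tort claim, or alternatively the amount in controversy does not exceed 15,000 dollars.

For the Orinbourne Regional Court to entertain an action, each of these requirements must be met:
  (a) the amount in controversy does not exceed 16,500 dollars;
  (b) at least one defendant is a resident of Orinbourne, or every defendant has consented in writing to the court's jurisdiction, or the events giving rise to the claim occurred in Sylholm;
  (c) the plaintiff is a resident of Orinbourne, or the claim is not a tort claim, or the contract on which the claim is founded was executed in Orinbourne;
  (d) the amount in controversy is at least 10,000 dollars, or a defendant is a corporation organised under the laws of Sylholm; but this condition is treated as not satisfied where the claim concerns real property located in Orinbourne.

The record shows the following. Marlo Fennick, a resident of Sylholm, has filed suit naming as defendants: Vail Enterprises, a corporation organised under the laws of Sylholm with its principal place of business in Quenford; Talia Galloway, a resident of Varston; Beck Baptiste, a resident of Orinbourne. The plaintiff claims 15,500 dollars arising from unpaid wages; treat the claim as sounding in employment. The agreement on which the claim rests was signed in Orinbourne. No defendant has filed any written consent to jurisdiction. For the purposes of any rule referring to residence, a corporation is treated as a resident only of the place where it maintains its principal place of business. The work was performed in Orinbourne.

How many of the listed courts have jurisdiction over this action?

1

The Orinbourne Court of Common Pleas:
  (a) The amount in controversy is $15,500, within the $16,000 ceiling, so this disjunct is met. Met.
  (b) The contract was executed in Orinbourne, not Quenford; the claim is an employment claim, not a tort claim — no alternative holds. The proviso offers no rescue either, since no such written consent has been filed. Not met.
  (c) The claim does not concern real property; the plaintiff resides in Sylholm, not Orinbourne — no alternative holds. Condition not met.
  (d) Vail Enterprises is organised under the laws of Sylholm, which satisfies one of the alternatives. Satisfied.
  → The court lacks jurisdiction.
The Quenford Court of Common Pleas:
  (a) The contract was executed in Orinbourne, not Varston. Not met.
  (b) Talia Galloway resides in Varston, so one alternative holds. Condition met.
  (c) Vail Enterprises has its principal place of business in Quenford, which satisfies one of the alternatives. The exception is not triggered, since the plaintiff resides in Sylholm, not Quenford. Condition met.
  (d) The amount in controversy is $15,500, which meets the 15,000 dollars floor, so this disjunct is met. Met.
  (e) The claim is an employment claim, not a tort claim; the amount in controversy is 15,500 dollars, above the 15,000 dollars ceiling — every alternative fails. Not satisfied.
  → Not every requirement is met — no jurisdiction.
The Orinbourne Regional Court:
  (a) The amount in controversy is USD 15,500, within the 16,500 dollars ceiling. Condition met.
  (b) Beck Baptiste resides in Orinbourne, so one alternative holds. Condition met.
  (c) The claim is an employment claim, not a tort claim, so one alternative holds. Met.
  (d) The amount in controversy is USD 15,500, which meets the USD 10,000 floor, so this disjunct is met. And the carve-out is inapplicable — the claim does not concern real property. Satisfied.
  → Every requirement is satisfied — jurisdiction.
Courts with jurisdiction: the Orinbourne Regional Court — 1 in total.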